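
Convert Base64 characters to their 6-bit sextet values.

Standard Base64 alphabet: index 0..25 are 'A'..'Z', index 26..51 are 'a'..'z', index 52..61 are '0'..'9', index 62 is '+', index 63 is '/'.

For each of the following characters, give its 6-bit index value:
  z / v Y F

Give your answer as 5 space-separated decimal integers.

Answer: 51 63 47 24 5

Derivation:
'z': a..z range, 26 + ord('z') − ord('a') = 51
'/': index 63
'v': a..z range, 26 + ord('v') − ord('a') = 47
'Y': A..Z range, ord('Y') − ord('A') = 24
'F': A..Z range, ord('F') − ord('A') = 5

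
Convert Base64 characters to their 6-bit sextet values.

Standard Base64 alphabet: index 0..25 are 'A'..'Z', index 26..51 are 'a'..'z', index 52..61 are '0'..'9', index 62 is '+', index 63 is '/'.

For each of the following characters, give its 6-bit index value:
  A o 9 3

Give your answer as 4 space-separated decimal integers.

'A': A..Z range, ord('A') − ord('A') = 0
'o': a..z range, 26 + ord('o') − ord('a') = 40
'9': 0..9 range, 52 + ord('9') − ord('0') = 61
'3': 0..9 range, 52 + ord('3') − ord('0') = 55

Answer: 0 40 61 55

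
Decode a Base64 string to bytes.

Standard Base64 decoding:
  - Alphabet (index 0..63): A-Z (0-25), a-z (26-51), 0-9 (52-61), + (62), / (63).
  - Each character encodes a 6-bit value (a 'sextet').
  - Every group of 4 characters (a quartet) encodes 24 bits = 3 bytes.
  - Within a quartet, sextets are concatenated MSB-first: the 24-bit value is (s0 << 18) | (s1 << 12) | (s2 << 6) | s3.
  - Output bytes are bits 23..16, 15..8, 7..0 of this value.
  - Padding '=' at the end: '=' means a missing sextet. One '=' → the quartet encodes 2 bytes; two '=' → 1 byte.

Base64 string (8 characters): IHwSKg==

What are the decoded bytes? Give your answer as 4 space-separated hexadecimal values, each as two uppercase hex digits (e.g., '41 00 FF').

After char 0 ('I'=8): chars_in_quartet=1 acc=0x8 bytes_emitted=0
After char 1 ('H'=7): chars_in_quartet=2 acc=0x207 bytes_emitted=0
After char 2 ('w'=48): chars_in_quartet=3 acc=0x81F0 bytes_emitted=0
After char 3 ('S'=18): chars_in_quartet=4 acc=0x207C12 -> emit 20 7C 12, reset; bytes_emitted=3
After char 4 ('K'=10): chars_in_quartet=1 acc=0xA bytes_emitted=3
After char 5 ('g'=32): chars_in_quartet=2 acc=0x2A0 bytes_emitted=3
Padding '==': partial quartet acc=0x2A0 -> emit 2A; bytes_emitted=4

Answer: 20 7C 12 2A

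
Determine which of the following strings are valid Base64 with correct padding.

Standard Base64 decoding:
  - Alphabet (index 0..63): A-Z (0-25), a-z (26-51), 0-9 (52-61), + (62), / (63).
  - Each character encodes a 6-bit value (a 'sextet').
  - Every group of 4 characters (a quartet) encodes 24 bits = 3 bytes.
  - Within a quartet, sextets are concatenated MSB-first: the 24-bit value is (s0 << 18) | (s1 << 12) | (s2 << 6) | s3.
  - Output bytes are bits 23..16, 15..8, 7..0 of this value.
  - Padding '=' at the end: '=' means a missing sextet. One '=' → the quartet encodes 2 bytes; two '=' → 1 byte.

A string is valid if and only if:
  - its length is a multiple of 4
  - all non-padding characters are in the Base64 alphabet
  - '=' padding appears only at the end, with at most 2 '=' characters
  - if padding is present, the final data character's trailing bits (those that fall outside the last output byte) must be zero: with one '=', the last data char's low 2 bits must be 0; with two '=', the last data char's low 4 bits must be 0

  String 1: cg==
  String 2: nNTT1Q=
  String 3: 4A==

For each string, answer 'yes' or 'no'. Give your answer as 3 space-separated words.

Answer: yes no yes

Derivation:
String 1: 'cg==' → valid
String 2: 'nNTT1Q=' → invalid (len=7 not mult of 4)
String 3: '4A==' → valid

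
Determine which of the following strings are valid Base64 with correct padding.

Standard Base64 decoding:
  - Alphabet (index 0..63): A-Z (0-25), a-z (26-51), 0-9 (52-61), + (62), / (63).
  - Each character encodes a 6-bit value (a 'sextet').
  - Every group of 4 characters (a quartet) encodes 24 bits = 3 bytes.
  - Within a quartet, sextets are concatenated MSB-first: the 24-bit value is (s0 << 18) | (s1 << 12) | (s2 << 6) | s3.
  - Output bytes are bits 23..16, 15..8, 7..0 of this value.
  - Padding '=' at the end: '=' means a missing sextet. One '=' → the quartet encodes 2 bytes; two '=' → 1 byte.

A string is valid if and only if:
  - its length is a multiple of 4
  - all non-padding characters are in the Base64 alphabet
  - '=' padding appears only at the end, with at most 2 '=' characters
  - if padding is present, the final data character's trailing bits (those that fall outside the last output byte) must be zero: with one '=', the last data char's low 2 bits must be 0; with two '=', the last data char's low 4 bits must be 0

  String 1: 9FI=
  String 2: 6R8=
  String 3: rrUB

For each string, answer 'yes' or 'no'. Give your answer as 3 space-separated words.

String 1: '9FI=' → valid
String 2: '6R8=' → valid
String 3: 'rrUB' → valid

Answer: yes yes yes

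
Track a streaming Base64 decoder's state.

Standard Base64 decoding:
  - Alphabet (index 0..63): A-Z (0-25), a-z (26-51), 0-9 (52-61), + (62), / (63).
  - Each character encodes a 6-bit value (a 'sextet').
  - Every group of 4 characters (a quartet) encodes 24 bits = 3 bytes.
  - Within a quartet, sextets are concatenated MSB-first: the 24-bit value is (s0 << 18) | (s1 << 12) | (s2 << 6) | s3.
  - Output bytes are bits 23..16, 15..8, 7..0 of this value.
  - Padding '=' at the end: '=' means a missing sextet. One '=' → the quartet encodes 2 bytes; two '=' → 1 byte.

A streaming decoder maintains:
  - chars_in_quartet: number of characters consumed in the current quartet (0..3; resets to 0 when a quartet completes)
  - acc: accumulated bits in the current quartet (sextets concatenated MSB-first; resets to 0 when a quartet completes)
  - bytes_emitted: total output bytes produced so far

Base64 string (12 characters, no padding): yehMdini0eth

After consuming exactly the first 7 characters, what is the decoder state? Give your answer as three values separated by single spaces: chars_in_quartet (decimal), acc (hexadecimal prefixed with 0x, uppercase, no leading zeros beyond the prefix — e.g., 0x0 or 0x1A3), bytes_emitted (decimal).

Answer: 3 0x1D8A7 3

Derivation:
After char 0 ('y'=50): chars_in_quartet=1 acc=0x32 bytes_emitted=0
After char 1 ('e'=30): chars_in_quartet=2 acc=0xC9E bytes_emitted=0
After char 2 ('h'=33): chars_in_quartet=3 acc=0x327A1 bytes_emitted=0
After char 3 ('M'=12): chars_in_quartet=4 acc=0xC9E84C -> emit C9 E8 4C, reset; bytes_emitted=3
After char 4 ('d'=29): chars_in_quartet=1 acc=0x1D bytes_emitted=3
After char 5 ('i'=34): chars_in_quartet=2 acc=0x762 bytes_emitted=3
After char 6 ('n'=39): chars_in_quartet=3 acc=0x1D8A7 bytes_emitted=3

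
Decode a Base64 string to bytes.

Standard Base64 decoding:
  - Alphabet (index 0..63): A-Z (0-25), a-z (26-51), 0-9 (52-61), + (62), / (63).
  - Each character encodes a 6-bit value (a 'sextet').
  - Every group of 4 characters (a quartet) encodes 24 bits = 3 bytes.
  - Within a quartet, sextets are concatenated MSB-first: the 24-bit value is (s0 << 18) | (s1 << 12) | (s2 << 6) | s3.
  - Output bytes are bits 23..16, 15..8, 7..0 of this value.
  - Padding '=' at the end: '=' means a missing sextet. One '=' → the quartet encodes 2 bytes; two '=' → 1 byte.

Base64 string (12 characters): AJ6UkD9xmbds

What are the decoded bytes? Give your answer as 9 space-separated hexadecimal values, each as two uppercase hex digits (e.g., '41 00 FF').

Answer: 00 9E 94 90 3F 71 99 B7 6C

Derivation:
After char 0 ('A'=0): chars_in_quartet=1 acc=0x0 bytes_emitted=0
After char 1 ('J'=9): chars_in_quartet=2 acc=0x9 bytes_emitted=0
After char 2 ('6'=58): chars_in_quartet=3 acc=0x27A bytes_emitted=0
After char 3 ('U'=20): chars_in_quartet=4 acc=0x9E94 -> emit 00 9E 94, reset; bytes_emitted=3
After char 4 ('k'=36): chars_in_quartet=1 acc=0x24 bytes_emitted=3
After char 5 ('D'=3): chars_in_quartet=2 acc=0x903 bytes_emitted=3
After char 6 ('9'=61): chars_in_quartet=3 acc=0x240FD bytes_emitted=3
After char 7 ('x'=49): chars_in_quartet=4 acc=0x903F71 -> emit 90 3F 71, reset; bytes_emitted=6
After char 8 ('m'=38): chars_in_quartet=1 acc=0x26 bytes_emitted=6
After char 9 ('b'=27): chars_in_quartet=2 acc=0x99B bytes_emitted=6
After char 10 ('d'=29): chars_in_quartet=3 acc=0x266DD bytes_emitted=6
After char 11 ('s'=44): chars_in_quartet=4 acc=0x99B76C -> emit 99 B7 6C, reset; bytes_emitted=9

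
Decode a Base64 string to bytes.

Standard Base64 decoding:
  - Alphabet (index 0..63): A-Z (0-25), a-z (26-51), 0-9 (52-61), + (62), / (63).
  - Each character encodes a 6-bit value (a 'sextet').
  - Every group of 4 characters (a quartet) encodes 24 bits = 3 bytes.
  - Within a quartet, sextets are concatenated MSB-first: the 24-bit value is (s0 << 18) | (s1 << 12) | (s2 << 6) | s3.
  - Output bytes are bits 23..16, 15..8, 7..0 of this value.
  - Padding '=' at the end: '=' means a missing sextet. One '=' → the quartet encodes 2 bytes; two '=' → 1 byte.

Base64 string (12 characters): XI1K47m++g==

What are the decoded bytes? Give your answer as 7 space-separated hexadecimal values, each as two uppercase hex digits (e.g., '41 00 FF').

Answer: 5C 8D 4A E3 B9 BE FA

Derivation:
After char 0 ('X'=23): chars_in_quartet=1 acc=0x17 bytes_emitted=0
After char 1 ('I'=8): chars_in_quartet=2 acc=0x5C8 bytes_emitted=0
After char 2 ('1'=53): chars_in_quartet=3 acc=0x17235 bytes_emitted=0
After char 3 ('K'=10): chars_in_quartet=4 acc=0x5C8D4A -> emit 5C 8D 4A, reset; bytes_emitted=3
After char 4 ('4'=56): chars_in_quartet=1 acc=0x38 bytes_emitted=3
After char 5 ('7'=59): chars_in_quartet=2 acc=0xE3B bytes_emitted=3
After char 6 ('m'=38): chars_in_quartet=3 acc=0x38EE6 bytes_emitted=3
After char 7 ('+'=62): chars_in_quartet=4 acc=0xE3B9BE -> emit E3 B9 BE, reset; bytes_emitted=6
After char 8 ('+'=62): chars_in_quartet=1 acc=0x3E bytes_emitted=6
After char 9 ('g'=32): chars_in_quartet=2 acc=0xFA0 bytes_emitted=6
Padding '==': partial quartet acc=0xFA0 -> emit FA; bytes_emitted=7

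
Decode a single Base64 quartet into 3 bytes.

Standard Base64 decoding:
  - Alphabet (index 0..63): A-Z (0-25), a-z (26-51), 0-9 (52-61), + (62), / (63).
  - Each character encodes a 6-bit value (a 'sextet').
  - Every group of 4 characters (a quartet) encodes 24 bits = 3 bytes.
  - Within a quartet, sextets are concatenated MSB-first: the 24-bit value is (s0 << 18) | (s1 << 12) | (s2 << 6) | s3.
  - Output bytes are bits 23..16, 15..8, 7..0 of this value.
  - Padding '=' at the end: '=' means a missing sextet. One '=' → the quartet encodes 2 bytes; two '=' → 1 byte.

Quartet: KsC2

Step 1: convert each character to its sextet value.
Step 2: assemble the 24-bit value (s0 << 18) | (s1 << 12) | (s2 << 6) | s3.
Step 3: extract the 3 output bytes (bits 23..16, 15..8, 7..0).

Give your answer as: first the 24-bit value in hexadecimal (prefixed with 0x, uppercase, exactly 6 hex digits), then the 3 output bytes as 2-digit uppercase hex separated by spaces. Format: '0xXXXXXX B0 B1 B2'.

Answer: 0x2AC0B6 2A C0 B6

Derivation:
Sextets: K=10, s=44, C=2, 2=54
24-bit: (10<<18) | (44<<12) | (2<<6) | 54
      = 0x280000 | 0x02C000 | 0x000080 | 0x000036
      = 0x2AC0B6
Bytes: (v>>16)&0xFF=2A, (v>>8)&0xFF=C0, v&0xFF=B6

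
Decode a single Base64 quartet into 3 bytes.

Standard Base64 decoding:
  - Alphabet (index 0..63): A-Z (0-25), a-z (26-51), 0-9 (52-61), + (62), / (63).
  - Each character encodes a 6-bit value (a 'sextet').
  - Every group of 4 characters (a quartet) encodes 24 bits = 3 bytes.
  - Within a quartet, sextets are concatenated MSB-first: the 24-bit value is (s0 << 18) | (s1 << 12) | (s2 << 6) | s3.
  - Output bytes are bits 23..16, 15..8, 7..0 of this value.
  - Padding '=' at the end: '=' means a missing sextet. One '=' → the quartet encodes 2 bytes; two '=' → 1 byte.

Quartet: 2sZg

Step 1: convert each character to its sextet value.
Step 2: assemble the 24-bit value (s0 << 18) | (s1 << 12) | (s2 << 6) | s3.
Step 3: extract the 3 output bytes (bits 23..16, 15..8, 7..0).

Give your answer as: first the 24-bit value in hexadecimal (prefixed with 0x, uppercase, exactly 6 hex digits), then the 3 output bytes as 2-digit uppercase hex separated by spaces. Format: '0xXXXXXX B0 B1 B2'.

Answer: 0xDAC660 DA C6 60

Derivation:
Sextets: 2=54, s=44, Z=25, g=32
24-bit: (54<<18) | (44<<12) | (25<<6) | 32
      = 0xD80000 | 0x02C000 | 0x000640 | 0x000020
      = 0xDAC660
Bytes: (v>>16)&0xFF=DA, (v>>8)&0xFF=C6, v&0xFF=60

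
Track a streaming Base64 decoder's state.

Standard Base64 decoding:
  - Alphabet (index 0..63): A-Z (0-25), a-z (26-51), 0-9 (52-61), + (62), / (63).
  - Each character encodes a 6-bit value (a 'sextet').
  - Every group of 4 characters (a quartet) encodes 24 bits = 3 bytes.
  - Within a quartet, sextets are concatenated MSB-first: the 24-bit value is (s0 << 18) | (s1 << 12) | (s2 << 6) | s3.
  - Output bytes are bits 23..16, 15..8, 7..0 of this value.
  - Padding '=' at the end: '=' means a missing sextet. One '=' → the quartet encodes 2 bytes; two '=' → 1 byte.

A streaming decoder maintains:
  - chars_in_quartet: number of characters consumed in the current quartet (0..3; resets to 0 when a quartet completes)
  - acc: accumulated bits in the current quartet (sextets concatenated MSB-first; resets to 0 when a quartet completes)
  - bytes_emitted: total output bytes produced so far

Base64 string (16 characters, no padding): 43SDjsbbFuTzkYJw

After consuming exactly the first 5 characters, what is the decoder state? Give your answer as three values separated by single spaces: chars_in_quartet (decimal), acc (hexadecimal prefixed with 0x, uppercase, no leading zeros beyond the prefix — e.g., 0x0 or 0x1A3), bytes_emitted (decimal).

After char 0 ('4'=56): chars_in_quartet=1 acc=0x38 bytes_emitted=0
After char 1 ('3'=55): chars_in_quartet=2 acc=0xE37 bytes_emitted=0
After char 2 ('S'=18): chars_in_quartet=3 acc=0x38DD2 bytes_emitted=0
After char 3 ('D'=3): chars_in_quartet=4 acc=0xE37483 -> emit E3 74 83, reset; bytes_emitted=3
After char 4 ('j'=35): chars_in_quartet=1 acc=0x23 bytes_emitted=3

Answer: 1 0x23 3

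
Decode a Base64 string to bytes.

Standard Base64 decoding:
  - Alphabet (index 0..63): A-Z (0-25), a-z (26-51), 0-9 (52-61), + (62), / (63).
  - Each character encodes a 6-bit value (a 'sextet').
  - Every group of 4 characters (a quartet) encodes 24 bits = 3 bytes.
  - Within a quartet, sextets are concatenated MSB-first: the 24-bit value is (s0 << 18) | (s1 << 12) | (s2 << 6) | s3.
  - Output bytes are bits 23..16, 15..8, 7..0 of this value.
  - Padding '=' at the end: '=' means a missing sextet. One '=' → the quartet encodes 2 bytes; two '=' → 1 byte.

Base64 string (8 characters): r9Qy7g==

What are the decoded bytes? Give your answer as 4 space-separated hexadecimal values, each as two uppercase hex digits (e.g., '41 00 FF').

After char 0 ('r'=43): chars_in_quartet=1 acc=0x2B bytes_emitted=0
After char 1 ('9'=61): chars_in_quartet=2 acc=0xAFD bytes_emitted=0
After char 2 ('Q'=16): chars_in_quartet=3 acc=0x2BF50 bytes_emitted=0
After char 3 ('y'=50): chars_in_quartet=4 acc=0xAFD432 -> emit AF D4 32, reset; bytes_emitted=3
After char 4 ('7'=59): chars_in_quartet=1 acc=0x3B bytes_emitted=3
After char 5 ('g'=32): chars_in_quartet=2 acc=0xEE0 bytes_emitted=3
Padding '==': partial quartet acc=0xEE0 -> emit EE; bytes_emitted=4

Answer: AF D4 32 EE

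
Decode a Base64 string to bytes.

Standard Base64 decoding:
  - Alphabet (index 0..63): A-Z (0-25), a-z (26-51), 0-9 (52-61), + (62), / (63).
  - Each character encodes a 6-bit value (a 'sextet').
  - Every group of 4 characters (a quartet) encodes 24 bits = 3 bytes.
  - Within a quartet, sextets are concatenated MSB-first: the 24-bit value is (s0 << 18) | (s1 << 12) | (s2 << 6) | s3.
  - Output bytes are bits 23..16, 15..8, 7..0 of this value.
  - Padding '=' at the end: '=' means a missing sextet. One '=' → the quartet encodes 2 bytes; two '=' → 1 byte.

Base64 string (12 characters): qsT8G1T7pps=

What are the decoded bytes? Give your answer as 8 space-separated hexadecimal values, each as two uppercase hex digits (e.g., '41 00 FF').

After char 0 ('q'=42): chars_in_quartet=1 acc=0x2A bytes_emitted=0
After char 1 ('s'=44): chars_in_quartet=2 acc=0xAAC bytes_emitted=0
After char 2 ('T'=19): chars_in_quartet=3 acc=0x2AB13 bytes_emitted=0
After char 3 ('8'=60): chars_in_quartet=4 acc=0xAAC4FC -> emit AA C4 FC, reset; bytes_emitted=3
After char 4 ('G'=6): chars_in_quartet=1 acc=0x6 bytes_emitted=3
After char 5 ('1'=53): chars_in_quartet=2 acc=0x1B5 bytes_emitted=3
After char 6 ('T'=19): chars_in_quartet=3 acc=0x6D53 bytes_emitted=3
After char 7 ('7'=59): chars_in_quartet=4 acc=0x1B54FB -> emit 1B 54 FB, reset; bytes_emitted=6
After char 8 ('p'=41): chars_in_quartet=1 acc=0x29 bytes_emitted=6
After char 9 ('p'=41): chars_in_quartet=2 acc=0xA69 bytes_emitted=6
After char 10 ('s'=44): chars_in_quartet=3 acc=0x29A6C bytes_emitted=6
Padding '=': partial quartet acc=0x29A6C -> emit A6 9B; bytes_emitted=8

Answer: AA C4 FC 1B 54 FB A6 9B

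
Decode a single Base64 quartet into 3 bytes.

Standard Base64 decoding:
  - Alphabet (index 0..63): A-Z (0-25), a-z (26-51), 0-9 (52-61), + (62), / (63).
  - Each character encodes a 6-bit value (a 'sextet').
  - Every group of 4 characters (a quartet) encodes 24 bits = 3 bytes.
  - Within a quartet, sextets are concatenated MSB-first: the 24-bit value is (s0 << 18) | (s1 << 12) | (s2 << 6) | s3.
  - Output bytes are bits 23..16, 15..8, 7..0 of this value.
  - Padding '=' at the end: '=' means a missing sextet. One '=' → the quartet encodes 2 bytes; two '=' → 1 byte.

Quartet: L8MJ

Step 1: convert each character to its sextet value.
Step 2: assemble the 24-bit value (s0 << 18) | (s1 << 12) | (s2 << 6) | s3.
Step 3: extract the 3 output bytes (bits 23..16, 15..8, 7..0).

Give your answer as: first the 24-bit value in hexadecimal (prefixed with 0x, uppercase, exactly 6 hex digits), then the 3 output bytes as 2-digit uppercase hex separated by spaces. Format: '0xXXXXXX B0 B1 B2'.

Sextets: L=11, 8=60, M=12, J=9
24-bit: (11<<18) | (60<<12) | (12<<6) | 9
      = 0x2C0000 | 0x03C000 | 0x000300 | 0x000009
      = 0x2FC309
Bytes: (v>>16)&0xFF=2F, (v>>8)&0xFF=C3, v&0xFF=09

Answer: 0x2FC309 2F C3 09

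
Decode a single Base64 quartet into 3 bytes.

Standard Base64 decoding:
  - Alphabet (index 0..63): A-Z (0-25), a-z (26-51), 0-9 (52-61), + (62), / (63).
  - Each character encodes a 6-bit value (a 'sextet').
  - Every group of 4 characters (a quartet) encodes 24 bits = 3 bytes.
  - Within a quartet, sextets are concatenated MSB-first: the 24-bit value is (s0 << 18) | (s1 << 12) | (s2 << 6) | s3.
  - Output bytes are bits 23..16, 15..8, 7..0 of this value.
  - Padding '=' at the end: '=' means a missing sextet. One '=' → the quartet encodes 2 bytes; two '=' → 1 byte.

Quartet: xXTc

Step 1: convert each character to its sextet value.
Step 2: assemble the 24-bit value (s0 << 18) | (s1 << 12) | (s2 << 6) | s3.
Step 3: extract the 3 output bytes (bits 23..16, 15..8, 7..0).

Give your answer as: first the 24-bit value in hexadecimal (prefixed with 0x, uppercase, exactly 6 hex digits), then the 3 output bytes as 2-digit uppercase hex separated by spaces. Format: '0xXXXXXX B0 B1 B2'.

Answer: 0xC574DC C5 74 DC

Derivation:
Sextets: x=49, X=23, T=19, c=28
24-bit: (49<<18) | (23<<12) | (19<<6) | 28
      = 0xC40000 | 0x017000 | 0x0004C0 | 0x00001C
      = 0xC574DC
Bytes: (v>>16)&0xFF=C5, (v>>8)&0xFF=74, v&0xFF=DC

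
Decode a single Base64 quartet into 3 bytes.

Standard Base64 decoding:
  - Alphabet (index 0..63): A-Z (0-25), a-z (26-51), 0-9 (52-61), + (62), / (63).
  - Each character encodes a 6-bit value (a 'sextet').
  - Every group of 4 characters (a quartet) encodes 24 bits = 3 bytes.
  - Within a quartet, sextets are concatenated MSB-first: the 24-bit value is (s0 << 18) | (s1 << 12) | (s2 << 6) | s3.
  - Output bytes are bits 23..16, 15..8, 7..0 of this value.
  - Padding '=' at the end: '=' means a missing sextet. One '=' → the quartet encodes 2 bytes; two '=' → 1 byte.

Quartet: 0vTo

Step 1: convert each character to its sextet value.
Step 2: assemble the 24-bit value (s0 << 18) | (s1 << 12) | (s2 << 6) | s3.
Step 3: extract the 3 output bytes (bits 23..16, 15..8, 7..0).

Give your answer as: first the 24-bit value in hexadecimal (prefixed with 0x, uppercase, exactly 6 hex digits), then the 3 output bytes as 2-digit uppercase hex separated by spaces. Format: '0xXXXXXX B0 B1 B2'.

Sextets: 0=52, v=47, T=19, o=40
24-bit: (52<<18) | (47<<12) | (19<<6) | 40
      = 0xD00000 | 0x02F000 | 0x0004C0 | 0x000028
      = 0xD2F4E8
Bytes: (v>>16)&0xFF=D2, (v>>8)&0xFF=F4, v&0xFF=E8

Answer: 0xD2F4E8 D2 F4 E8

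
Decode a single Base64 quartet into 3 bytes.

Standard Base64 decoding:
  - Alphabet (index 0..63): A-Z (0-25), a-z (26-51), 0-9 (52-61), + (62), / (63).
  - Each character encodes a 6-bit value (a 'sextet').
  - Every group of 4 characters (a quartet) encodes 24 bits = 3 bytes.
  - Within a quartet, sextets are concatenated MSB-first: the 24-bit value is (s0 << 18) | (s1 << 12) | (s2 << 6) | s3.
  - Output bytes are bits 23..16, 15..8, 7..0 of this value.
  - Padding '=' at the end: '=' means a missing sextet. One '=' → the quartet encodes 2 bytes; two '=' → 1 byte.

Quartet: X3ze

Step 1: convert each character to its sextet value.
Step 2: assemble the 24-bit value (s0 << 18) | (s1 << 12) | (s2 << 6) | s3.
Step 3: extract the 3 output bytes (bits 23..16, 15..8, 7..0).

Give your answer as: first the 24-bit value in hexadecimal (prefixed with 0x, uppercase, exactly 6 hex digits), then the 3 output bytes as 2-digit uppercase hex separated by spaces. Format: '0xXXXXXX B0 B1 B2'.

Answer: 0x5F7CDE 5F 7C DE

Derivation:
Sextets: X=23, 3=55, z=51, e=30
24-bit: (23<<18) | (55<<12) | (51<<6) | 30
      = 0x5C0000 | 0x037000 | 0x000CC0 | 0x00001E
      = 0x5F7CDE
Bytes: (v>>16)&0xFF=5F, (v>>8)&0xFF=7C, v&0xFF=DE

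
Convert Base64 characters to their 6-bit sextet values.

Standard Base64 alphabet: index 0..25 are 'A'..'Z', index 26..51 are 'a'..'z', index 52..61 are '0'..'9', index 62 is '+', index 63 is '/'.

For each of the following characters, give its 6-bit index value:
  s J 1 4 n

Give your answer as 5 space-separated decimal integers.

's': a..z range, 26 + ord('s') − ord('a') = 44
'J': A..Z range, ord('J') − ord('A') = 9
'1': 0..9 range, 52 + ord('1') − ord('0') = 53
'4': 0..9 range, 52 + ord('4') − ord('0') = 56
'n': a..z range, 26 + ord('n') − ord('a') = 39

Answer: 44 9 53 56 39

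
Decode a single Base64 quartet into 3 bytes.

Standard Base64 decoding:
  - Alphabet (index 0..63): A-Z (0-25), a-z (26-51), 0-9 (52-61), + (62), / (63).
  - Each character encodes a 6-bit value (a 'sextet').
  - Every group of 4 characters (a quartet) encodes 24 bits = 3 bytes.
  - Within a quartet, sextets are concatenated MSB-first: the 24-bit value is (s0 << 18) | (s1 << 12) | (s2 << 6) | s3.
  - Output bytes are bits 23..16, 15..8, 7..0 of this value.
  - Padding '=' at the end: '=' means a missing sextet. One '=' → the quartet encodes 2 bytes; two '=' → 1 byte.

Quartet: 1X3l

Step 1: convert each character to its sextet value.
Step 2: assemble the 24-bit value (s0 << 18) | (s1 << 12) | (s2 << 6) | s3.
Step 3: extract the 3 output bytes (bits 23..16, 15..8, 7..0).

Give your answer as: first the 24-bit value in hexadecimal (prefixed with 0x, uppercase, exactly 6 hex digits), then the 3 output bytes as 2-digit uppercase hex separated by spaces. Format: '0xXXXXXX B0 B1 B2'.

Sextets: 1=53, X=23, 3=55, l=37
24-bit: (53<<18) | (23<<12) | (55<<6) | 37
      = 0xD40000 | 0x017000 | 0x000DC0 | 0x000025
      = 0xD57DE5
Bytes: (v>>16)&0xFF=D5, (v>>8)&0xFF=7D, v&0xFF=E5

Answer: 0xD57DE5 D5 7D E5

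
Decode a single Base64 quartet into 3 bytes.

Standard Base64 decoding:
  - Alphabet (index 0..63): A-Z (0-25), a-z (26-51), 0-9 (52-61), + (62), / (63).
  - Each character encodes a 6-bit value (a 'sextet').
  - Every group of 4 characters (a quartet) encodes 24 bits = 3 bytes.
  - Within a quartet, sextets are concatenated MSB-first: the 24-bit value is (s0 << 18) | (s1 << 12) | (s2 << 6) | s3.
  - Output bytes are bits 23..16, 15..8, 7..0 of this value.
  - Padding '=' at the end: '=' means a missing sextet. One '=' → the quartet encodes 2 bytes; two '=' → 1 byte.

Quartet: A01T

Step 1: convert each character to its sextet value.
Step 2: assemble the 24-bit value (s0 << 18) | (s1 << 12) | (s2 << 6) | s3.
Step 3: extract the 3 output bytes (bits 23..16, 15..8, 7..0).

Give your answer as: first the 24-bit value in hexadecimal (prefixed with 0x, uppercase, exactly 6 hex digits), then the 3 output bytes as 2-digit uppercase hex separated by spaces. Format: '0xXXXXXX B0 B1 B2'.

Sextets: A=0, 0=52, 1=53, T=19
24-bit: (0<<18) | (52<<12) | (53<<6) | 19
      = 0x000000 | 0x034000 | 0x000D40 | 0x000013
      = 0x034D53
Bytes: (v>>16)&0xFF=03, (v>>8)&0xFF=4D, v&0xFF=53

Answer: 0x034D53 03 4D 53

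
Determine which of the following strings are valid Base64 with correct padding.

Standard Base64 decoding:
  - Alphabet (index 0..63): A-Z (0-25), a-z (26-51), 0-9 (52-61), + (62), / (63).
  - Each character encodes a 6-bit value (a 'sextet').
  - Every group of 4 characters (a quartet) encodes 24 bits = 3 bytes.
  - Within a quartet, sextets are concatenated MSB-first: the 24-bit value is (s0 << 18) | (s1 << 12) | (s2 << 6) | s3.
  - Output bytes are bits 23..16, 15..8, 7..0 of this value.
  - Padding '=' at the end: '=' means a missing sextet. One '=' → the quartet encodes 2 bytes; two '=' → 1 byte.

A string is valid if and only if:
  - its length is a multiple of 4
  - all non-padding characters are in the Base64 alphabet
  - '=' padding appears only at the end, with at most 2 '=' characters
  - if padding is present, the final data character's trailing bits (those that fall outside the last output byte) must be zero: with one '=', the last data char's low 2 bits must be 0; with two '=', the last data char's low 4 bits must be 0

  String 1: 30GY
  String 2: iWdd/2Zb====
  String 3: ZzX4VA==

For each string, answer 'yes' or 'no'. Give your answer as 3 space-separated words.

String 1: '30GY' → valid
String 2: 'iWdd/2Zb====' → invalid (4 pad chars (max 2))
String 3: 'ZzX4VA==' → valid

Answer: yes no yes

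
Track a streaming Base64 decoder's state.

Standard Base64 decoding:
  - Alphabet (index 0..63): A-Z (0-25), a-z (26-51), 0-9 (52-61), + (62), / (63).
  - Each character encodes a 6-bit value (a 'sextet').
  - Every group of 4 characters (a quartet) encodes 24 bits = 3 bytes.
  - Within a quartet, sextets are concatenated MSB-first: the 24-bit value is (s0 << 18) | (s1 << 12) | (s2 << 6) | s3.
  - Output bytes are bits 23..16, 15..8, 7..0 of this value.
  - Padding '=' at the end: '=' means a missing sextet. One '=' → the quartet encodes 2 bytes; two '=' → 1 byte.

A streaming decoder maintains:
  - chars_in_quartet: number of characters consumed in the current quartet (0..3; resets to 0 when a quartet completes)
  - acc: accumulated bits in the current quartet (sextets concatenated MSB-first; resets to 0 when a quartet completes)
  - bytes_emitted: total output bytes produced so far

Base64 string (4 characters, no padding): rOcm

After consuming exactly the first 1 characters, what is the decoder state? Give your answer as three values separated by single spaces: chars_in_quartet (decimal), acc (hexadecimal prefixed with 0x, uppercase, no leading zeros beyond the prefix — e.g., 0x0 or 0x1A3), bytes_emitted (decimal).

After char 0 ('r'=43): chars_in_quartet=1 acc=0x2B bytes_emitted=0

Answer: 1 0x2B 0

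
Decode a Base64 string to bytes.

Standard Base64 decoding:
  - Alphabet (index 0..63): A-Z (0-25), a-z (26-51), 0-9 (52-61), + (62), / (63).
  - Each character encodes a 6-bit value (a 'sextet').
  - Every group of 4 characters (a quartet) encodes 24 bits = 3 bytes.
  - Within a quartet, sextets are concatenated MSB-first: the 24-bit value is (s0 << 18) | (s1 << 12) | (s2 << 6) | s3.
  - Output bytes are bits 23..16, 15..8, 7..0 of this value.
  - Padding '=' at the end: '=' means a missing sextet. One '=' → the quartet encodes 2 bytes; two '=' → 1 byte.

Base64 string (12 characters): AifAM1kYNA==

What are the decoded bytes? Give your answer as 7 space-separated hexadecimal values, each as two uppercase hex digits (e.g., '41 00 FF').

Answer: 02 27 C0 33 59 18 34

Derivation:
After char 0 ('A'=0): chars_in_quartet=1 acc=0x0 bytes_emitted=0
After char 1 ('i'=34): chars_in_quartet=2 acc=0x22 bytes_emitted=0
After char 2 ('f'=31): chars_in_quartet=3 acc=0x89F bytes_emitted=0
After char 3 ('A'=0): chars_in_quartet=4 acc=0x227C0 -> emit 02 27 C0, reset; bytes_emitted=3
After char 4 ('M'=12): chars_in_quartet=1 acc=0xC bytes_emitted=3
After char 5 ('1'=53): chars_in_quartet=2 acc=0x335 bytes_emitted=3
After char 6 ('k'=36): chars_in_quartet=3 acc=0xCD64 bytes_emitted=3
After char 7 ('Y'=24): chars_in_quartet=4 acc=0x335918 -> emit 33 59 18, reset; bytes_emitted=6
After char 8 ('N'=13): chars_in_quartet=1 acc=0xD bytes_emitted=6
After char 9 ('A'=0): chars_in_quartet=2 acc=0x340 bytes_emitted=6
Padding '==': partial quartet acc=0x340 -> emit 34; bytes_emitted=7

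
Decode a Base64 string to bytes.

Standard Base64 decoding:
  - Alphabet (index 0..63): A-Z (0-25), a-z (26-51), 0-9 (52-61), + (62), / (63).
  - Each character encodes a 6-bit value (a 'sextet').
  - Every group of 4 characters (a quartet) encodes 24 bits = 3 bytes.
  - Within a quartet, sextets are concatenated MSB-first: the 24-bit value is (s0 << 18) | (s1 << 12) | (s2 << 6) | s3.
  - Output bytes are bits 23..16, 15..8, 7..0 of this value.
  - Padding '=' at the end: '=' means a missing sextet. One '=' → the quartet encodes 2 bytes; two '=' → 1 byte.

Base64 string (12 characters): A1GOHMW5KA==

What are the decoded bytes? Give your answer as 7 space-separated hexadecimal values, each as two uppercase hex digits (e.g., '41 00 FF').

After char 0 ('A'=0): chars_in_quartet=1 acc=0x0 bytes_emitted=0
After char 1 ('1'=53): chars_in_quartet=2 acc=0x35 bytes_emitted=0
After char 2 ('G'=6): chars_in_quartet=3 acc=0xD46 bytes_emitted=0
After char 3 ('O'=14): chars_in_quartet=4 acc=0x3518E -> emit 03 51 8E, reset; bytes_emitted=3
After char 4 ('H'=7): chars_in_quartet=1 acc=0x7 bytes_emitted=3
After char 5 ('M'=12): chars_in_quartet=2 acc=0x1CC bytes_emitted=3
After char 6 ('W'=22): chars_in_quartet=3 acc=0x7316 bytes_emitted=3
After char 7 ('5'=57): chars_in_quartet=4 acc=0x1CC5B9 -> emit 1C C5 B9, reset; bytes_emitted=6
After char 8 ('K'=10): chars_in_quartet=1 acc=0xA bytes_emitted=6
After char 9 ('A'=0): chars_in_quartet=2 acc=0x280 bytes_emitted=6
Padding '==': partial quartet acc=0x280 -> emit 28; bytes_emitted=7

Answer: 03 51 8E 1C C5 B9 28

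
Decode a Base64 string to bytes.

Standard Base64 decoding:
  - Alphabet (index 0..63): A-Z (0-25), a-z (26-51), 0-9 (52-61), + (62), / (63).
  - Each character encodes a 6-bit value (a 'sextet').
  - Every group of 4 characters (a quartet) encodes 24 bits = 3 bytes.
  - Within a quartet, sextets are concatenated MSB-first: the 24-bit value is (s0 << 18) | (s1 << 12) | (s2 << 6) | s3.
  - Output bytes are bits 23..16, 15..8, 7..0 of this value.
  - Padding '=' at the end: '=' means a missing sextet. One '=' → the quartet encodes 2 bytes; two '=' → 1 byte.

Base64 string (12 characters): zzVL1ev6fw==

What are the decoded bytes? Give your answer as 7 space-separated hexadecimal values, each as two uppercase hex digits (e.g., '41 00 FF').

After char 0 ('z'=51): chars_in_quartet=1 acc=0x33 bytes_emitted=0
After char 1 ('z'=51): chars_in_quartet=2 acc=0xCF3 bytes_emitted=0
After char 2 ('V'=21): chars_in_quartet=3 acc=0x33CD5 bytes_emitted=0
After char 3 ('L'=11): chars_in_quartet=4 acc=0xCF354B -> emit CF 35 4B, reset; bytes_emitted=3
After char 4 ('1'=53): chars_in_quartet=1 acc=0x35 bytes_emitted=3
After char 5 ('e'=30): chars_in_quartet=2 acc=0xD5E bytes_emitted=3
After char 6 ('v'=47): chars_in_quartet=3 acc=0x357AF bytes_emitted=3
After char 7 ('6'=58): chars_in_quartet=4 acc=0xD5EBFA -> emit D5 EB FA, reset; bytes_emitted=6
After char 8 ('f'=31): chars_in_quartet=1 acc=0x1F bytes_emitted=6
After char 9 ('w'=48): chars_in_quartet=2 acc=0x7F0 bytes_emitted=6
Padding '==': partial quartet acc=0x7F0 -> emit 7F; bytes_emitted=7

Answer: CF 35 4B D5 EB FA 7F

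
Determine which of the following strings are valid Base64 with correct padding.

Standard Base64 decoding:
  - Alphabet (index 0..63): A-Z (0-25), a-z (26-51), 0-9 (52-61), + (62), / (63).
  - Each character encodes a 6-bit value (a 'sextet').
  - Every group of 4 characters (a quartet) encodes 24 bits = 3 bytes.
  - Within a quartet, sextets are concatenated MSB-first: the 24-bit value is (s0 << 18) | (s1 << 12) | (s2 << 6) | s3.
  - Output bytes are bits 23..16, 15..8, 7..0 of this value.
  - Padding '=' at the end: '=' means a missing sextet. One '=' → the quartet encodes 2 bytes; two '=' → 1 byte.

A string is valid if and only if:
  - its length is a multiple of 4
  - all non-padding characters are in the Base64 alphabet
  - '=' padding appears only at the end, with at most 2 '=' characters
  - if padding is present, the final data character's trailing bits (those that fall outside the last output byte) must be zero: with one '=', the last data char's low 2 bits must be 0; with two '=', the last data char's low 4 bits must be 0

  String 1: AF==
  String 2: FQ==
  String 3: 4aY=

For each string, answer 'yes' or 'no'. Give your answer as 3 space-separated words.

Answer: no yes yes

Derivation:
String 1: 'AF==' → invalid (bad trailing bits)
String 2: 'FQ==' → valid
String 3: '4aY=' → valid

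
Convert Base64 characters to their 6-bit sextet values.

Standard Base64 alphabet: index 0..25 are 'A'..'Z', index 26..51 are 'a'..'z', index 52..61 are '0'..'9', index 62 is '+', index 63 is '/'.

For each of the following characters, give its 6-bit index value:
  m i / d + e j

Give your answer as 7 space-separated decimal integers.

Answer: 38 34 63 29 62 30 35

Derivation:
'm': a..z range, 26 + ord('m') − ord('a') = 38
'i': a..z range, 26 + ord('i') − ord('a') = 34
'/': index 63
'd': a..z range, 26 + ord('d') − ord('a') = 29
'+': index 62
'e': a..z range, 26 + ord('e') − ord('a') = 30
'j': a..z range, 26 + ord('j') − ord('a') = 35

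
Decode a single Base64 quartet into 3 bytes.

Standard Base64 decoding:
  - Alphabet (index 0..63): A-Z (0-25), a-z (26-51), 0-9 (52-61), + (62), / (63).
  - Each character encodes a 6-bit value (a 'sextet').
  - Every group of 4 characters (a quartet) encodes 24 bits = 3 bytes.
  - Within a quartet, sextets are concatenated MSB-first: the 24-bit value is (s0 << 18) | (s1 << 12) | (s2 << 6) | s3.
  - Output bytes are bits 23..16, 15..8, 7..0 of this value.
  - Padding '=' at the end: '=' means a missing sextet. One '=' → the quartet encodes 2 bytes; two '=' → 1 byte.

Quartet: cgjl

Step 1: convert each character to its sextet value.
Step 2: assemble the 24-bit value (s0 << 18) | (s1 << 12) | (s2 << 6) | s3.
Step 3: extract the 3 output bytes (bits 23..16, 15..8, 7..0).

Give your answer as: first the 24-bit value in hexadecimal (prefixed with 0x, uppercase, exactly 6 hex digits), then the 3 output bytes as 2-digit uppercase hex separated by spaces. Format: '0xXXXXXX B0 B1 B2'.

Sextets: c=28, g=32, j=35, l=37
24-bit: (28<<18) | (32<<12) | (35<<6) | 37
      = 0x700000 | 0x020000 | 0x0008C0 | 0x000025
      = 0x7208E5
Bytes: (v>>16)&0xFF=72, (v>>8)&0xFF=08, v&0xFF=E5

Answer: 0x7208E5 72 08 E5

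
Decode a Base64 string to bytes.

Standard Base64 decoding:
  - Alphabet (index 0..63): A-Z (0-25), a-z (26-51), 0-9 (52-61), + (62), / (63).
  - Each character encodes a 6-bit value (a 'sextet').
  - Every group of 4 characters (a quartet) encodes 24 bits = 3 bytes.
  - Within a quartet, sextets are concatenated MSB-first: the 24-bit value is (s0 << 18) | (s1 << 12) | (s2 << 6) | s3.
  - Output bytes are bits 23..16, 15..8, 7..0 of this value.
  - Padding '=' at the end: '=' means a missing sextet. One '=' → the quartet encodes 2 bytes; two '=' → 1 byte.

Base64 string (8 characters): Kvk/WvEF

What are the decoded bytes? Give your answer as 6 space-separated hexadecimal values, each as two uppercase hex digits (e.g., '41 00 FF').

After char 0 ('K'=10): chars_in_quartet=1 acc=0xA bytes_emitted=0
After char 1 ('v'=47): chars_in_quartet=2 acc=0x2AF bytes_emitted=0
After char 2 ('k'=36): chars_in_quartet=3 acc=0xABE4 bytes_emitted=0
After char 3 ('/'=63): chars_in_quartet=4 acc=0x2AF93F -> emit 2A F9 3F, reset; bytes_emitted=3
After char 4 ('W'=22): chars_in_quartet=1 acc=0x16 bytes_emitted=3
After char 5 ('v'=47): chars_in_quartet=2 acc=0x5AF bytes_emitted=3
After char 6 ('E'=4): chars_in_quartet=3 acc=0x16BC4 bytes_emitted=3
After char 7 ('F'=5): chars_in_quartet=4 acc=0x5AF105 -> emit 5A F1 05, reset; bytes_emitted=6

Answer: 2A F9 3F 5A F1 05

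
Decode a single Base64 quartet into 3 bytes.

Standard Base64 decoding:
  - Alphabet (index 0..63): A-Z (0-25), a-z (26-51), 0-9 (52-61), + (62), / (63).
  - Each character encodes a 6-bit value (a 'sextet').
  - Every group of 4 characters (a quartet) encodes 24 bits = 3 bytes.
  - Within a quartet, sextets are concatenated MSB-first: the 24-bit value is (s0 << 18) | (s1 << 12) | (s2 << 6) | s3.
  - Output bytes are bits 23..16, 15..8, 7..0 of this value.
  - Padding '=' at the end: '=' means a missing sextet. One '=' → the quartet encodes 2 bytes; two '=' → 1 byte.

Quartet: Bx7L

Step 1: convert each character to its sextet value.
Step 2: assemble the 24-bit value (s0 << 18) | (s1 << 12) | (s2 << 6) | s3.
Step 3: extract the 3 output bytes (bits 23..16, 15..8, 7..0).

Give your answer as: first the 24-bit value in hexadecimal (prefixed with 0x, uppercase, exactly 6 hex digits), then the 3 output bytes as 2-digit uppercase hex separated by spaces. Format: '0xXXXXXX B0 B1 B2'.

Sextets: B=1, x=49, 7=59, L=11
24-bit: (1<<18) | (49<<12) | (59<<6) | 11
      = 0x040000 | 0x031000 | 0x000EC0 | 0x00000B
      = 0x071ECB
Bytes: (v>>16)&0xFF=07, (v>>8)&0xFF=1E, v&0xFF=CB

Answer: 0x071ECB 07 1E CB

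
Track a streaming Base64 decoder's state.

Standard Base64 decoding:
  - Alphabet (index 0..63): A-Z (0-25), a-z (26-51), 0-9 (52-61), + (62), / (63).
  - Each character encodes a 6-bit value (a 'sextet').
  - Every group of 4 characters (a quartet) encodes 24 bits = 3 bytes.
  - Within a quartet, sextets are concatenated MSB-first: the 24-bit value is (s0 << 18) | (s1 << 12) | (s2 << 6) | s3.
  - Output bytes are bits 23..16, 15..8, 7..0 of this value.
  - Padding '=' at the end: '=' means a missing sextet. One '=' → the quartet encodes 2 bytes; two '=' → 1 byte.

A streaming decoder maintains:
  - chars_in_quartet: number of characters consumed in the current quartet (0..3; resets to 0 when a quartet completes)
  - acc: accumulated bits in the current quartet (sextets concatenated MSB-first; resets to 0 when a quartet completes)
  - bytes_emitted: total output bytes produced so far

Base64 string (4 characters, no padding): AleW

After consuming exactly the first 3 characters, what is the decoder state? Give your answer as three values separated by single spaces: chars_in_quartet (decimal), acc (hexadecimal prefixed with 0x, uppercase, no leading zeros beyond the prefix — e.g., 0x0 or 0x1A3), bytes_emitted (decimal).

Answer: 3 0x95E 0

Derivation:
After char 0 ('A'=0): chars_in_quartet=1 acc=0x0 bytes_emitted=0
After char 1 ('l'=37): chars_in_quartet=2 acc=0x25 bytes_emitted=0
After char 2 ('e'=30): chars_in_quartet=3 acc=0x95E bytes_emitted=0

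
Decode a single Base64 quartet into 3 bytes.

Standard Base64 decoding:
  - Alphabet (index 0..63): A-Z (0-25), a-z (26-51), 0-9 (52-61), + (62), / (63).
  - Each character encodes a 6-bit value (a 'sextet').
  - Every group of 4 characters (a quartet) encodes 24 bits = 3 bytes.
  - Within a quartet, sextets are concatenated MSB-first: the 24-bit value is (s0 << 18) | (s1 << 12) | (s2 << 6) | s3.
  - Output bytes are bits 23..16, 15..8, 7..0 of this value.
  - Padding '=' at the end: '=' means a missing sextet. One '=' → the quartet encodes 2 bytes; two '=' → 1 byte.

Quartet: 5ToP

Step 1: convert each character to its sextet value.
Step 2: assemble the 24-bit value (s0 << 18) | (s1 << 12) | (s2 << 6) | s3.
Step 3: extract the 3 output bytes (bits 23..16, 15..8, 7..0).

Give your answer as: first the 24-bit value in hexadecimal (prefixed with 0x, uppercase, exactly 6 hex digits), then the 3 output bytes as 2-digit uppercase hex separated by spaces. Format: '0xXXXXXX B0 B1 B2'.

Answer: 0xE53A0F E5 3A 0F

Derivation:
Sextets: 5=57, T=19, o=40, P=15
24-bit: (57<<18) | (19<<12) | (40<<6) | 15
      = 0xE40000 | 0x013000 | 0x000A00 | 0x00000F
      = 0xE53A0F
Bytes: (v>>16)&0xFF=E5, (v>>8)&0xFF=3A, v&0xFF=0F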